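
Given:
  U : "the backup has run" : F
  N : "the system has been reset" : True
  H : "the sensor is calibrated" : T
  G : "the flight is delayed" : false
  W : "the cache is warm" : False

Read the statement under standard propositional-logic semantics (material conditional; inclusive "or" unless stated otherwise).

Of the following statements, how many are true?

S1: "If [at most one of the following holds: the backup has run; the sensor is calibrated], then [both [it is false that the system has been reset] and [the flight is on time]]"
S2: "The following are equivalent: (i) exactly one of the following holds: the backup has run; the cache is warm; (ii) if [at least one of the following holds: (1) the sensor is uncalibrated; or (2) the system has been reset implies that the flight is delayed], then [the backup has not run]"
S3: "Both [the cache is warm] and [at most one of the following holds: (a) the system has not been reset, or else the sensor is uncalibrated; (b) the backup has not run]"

S1: This is (U ↑ H) → (¬N ∧ ¬G).

U ↑ H = F ↑ T = T
¬N = ¬T = F
¬G = ¬F = T
¬N ∧ ¬G = F ∧ T = F
(U ↑ H) → (¬N ∧ ¬G) = T → F = F
Hence S1 is false.

S2: This is (U ⊕ W) ↔ ((¬H ∨ (N → G)) → ¬U).

U ⊕ W = F ⊕ F = F
¬H = ¬T = F
N → G = T → F = F
¬H ∨ (N → G) = F ∨ F = F
¬U = ¬F = T
(¬H ∨ (N → G)) → ¬U = F → T = T
(U ⊕ W) ↔ ((¬H ∨ (N → G)) → ¬U) = F ↔ T = F
Hence S2 is false.

S3: Formalization: W ∧ ((¬N ∨ ¬H) ↑ ¬U)

¬N = ¬T = F
¬H = ¬T = F
¬N ∨ ¬H = F ∨ F = F
¬U = ¬F = T
(¬N ∨ ¬H) ↑ ¬U = F ↑ T = T
W ∧ ((¬N ∨ ¬H) ↑ ¬U) = F ∧ T = F
So S3 is false.

0 of the 3 statements are true (none).

0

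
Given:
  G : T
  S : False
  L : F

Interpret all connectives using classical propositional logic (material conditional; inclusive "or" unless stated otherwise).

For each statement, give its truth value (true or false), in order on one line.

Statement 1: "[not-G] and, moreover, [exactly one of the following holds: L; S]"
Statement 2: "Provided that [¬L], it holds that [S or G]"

Statement 1 F / Statement 2 T

Statement 1: This is not G and (L xor S).

not G = not True = False
L xor S = False xor False = False
not G and (L xor S) = False and False = False
Hence Statement 1 is false.

Statement 2: This is not L -> (S or G).

not L = not False = True
S or G = False or True = True
not L -> (S or G) = True -> True = True
Hence Statement 2 is true.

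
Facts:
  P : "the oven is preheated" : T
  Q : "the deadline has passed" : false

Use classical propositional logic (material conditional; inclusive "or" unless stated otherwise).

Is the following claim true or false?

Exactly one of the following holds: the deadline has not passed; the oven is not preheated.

Values: Q=F, P=T.
Parsed as ~Q xor ~P

~Q = ~F = T
~P = ~T = F
~Q xor ~P = T xor F = T

True.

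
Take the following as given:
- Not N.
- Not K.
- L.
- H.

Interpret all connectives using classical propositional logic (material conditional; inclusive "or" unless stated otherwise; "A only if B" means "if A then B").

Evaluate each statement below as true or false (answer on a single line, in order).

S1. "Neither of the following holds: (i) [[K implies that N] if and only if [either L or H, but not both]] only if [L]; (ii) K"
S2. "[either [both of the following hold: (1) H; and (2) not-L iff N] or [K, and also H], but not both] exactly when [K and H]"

S1 False, S2 False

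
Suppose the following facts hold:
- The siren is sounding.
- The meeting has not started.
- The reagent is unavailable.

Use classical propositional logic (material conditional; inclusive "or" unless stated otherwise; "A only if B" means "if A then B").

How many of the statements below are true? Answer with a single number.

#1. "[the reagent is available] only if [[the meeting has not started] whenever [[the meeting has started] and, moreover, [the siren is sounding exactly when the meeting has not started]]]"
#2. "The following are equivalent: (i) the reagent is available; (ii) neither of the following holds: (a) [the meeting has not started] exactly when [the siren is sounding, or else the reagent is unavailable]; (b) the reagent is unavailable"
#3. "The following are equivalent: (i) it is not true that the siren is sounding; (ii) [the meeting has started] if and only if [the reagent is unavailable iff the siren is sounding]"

3

Let R = "the reagent is available" (False), Q = "the meeting has started" (False), P = "the siren is sounding" (True).

#1: Parsed as R -> ((Q and (P iff not Q)) -> not Q)

not Q = not False = True
P iff not Q = True iff True = True
Q and (P iff not Q) = False and True = False
not Q = not False = True
(Q and (P iff not Q)) -> not Q = False -> True = True
R -> ((Q and (P iff not Q)) -> not Q) = False -> True = True
Thus #1 is true.

#2: This is R iff ((not Q iff (P or not R)) nor not R).

not Q = not False = True
not R = not False = True
P or not R = True or True = True
not Q iff (P or not R) = True iff True = True
not R = not False = True
(not Q iff (P or not R)) nor not R = True nor True = False
R iff ((not Q iff (P or not R)) nor not R) = False iff False = True
So #2 is true.

#3: This is not P iff (Q iff (not R iff P)).

not P = not True = False
not R = not False = True
not R iff P = True iff True = True
Q iff (not R iff P) = False iff True = False
not P iff (Q iff (not R iff P)) = False iff False = True
Hence #3 is true.

Count: 3.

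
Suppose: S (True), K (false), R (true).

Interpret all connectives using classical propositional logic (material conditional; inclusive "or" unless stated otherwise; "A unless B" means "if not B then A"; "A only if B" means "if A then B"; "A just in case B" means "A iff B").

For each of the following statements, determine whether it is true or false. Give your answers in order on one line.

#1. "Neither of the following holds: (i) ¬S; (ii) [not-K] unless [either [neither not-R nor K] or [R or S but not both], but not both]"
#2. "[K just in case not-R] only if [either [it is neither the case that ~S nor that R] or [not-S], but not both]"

#1 F; #2 F

#1: Formalization: ¬S ↓ (¬K ∨ ((¬R ↓ K) ⊕ (R ⊕ S)))

¬S = ¬T = F
¬K = ¬F = T
¬R = ¬T = F
¬R ↓ K = F ↓ F = T
R ⊕ S = T ⊕ T = F
(¬R ↓ K) ⊕ (R ⊕ S) = T ⊕ F = T
¬K ∨ ((¬R ↓ K) ⊕ (R ⊕ S)) = T ∨ T = T
¬S ↓ (¬K ∨ ((¬R ↓ K) ⊕ (R ⊕ S))) = F ↓ T = F
So #1 is false.

#2: This is (K ↔ ¬R) → ((¬S ↓ R) ⊕ ¬S).

¬R = ¬T = F
K ↔ ¬R = F ↔ F = T
¬S = ¬T = F
¬S ↓ R = F ↓ T = F
¬S = ¬T = F
(¬S ↓ R) ⊕ ¬S = F ⊕ F = F
(K ↔ ¬R) → ((¬S ↓ R) ⊕ ¬S) = T → F = F
Hence #2 is false.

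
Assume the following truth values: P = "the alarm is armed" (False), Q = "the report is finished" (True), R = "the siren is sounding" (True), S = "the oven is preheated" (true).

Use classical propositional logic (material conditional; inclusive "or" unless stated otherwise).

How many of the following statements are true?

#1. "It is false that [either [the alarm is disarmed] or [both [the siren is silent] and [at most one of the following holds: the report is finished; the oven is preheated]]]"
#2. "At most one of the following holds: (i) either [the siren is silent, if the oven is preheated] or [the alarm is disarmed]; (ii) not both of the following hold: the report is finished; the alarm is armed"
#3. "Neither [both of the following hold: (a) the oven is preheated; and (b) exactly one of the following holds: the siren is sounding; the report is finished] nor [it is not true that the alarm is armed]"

#1: This is not (not P or (not R and (Q nand S))).

not P = not False = True
not R = not True = False
Q nand S = True nand True = False
not R and (Q nand S) = False and False = False
not P or (not R and (Q nand S)) = True or False = True
not (not P or (not R and (Q nand S))) = not True = False
So #1 is false.

#2: Formalization: ((S -> not R) or not P) nand (Q nand P)

not R = not True = False
S -> not R = True -> False = False
not P = not False = True
(S -> not R) or not P = False or True = True
Q nand P = True nand False = True
((S -> not R) or not P) nand (Q nand P) = True nand True = False
So #2 is false.

#3: Parsed as (S and (R xor Q)) nor not P

R xor Q = True xor True = False
S and (R xor Q) = True and False = False
not P = not False = True
(S and (R xor Q)) nor not P = False nor True = False
So #3 is false.

Count: 0.

0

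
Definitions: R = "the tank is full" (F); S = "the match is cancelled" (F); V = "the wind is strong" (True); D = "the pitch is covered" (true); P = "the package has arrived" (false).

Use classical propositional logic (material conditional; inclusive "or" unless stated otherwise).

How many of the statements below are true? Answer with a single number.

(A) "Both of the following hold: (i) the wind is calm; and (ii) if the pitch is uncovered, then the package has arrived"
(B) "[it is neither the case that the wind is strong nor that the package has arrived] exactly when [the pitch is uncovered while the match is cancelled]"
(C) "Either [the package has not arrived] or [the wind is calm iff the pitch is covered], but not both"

(A): Parsed as ¬V ∧ (¬D → P)

¬V = ¬T = F
¬D = ¬T = F
¬D → P = F → F = T
¬V ∧ (¬D → P) = F ∧ T = F
So (A) is false.

(B): Parsed as (V ↓ P) ↔ (¬D ∧ S)

V ↓ P = T ↓ F = F
¬D = ¬T = F
¬D ∧ S = F ∧ F = F
(V ↓ P) ↔ (¬D ∧ S) = F ↔ F = T
So (B) is true.

(C): Formalization: ¬P ⊕ (¬V ↔ D)

¬P = ¬F = T
¬V = ¬T = F
¬V ↔ D = F ↔ T = F
¬P ⊕ (¬V ↔ D) = T ⊕ F = T
Thus (C) is true.

True statements: 2 ((B), (C)).

2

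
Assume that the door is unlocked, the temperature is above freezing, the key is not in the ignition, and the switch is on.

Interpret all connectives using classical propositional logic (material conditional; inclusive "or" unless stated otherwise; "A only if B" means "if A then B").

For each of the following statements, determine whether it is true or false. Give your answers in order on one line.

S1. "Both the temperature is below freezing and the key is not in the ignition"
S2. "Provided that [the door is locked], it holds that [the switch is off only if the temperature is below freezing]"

S1 false, S2 true

Let V = "the temperature is below freezing" (F), U = "the key is in the ignition" (F), D = "the door is locked" (F), L = "the switch is on" (T).

S1: In symbols: V & ~U

~U = ~F = T
V & ~U = F & T = F
Thus S1 is false.

S2: This is D -> (~L -> V).

~L = ~T = F
~L -> V = F -> F = T
D -> (~L -> V) = F -> T = T
Thus S2 is true.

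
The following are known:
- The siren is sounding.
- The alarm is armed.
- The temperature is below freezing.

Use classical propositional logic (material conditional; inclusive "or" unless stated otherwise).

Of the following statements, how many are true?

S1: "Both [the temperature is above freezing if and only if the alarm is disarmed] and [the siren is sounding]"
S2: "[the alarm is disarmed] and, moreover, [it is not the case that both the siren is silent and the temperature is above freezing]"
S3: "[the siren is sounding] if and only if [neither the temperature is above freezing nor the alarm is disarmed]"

Let R = "the temperature is below freezing" (True), Q = "the alarm is armed" (True), P = "the siren is sounding" (True).

S1: Formalization: (not R iff not Q) and P

not R = not True = False
not Q = not True = False
not R iff not Q = False iff False = True
(not R iff not Q) and P = True and True = True
Thus S1 is true.

S2: In symbols: not Q and (not P nand not R)

not Q = not True = False
not P = not True = False
not R = not True = False
not P nand not R = False nand False = True
not Q and (not P nand not R) = False and True = False
So S2 is false.

S3: Parsed as P iff (not R nor not Q)

not R = not True = False
not Q = not True = False
not R nor not Q = False nor False = True
P iff (not R nor not Q) = True iff True = True
So S3 is true.

Count: 2.

2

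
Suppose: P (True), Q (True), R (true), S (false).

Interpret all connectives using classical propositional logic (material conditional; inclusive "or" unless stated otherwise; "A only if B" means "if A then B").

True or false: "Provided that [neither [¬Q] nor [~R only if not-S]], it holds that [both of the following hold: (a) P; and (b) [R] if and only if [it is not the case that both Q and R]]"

True.

Parsed as (~Q nor (~R -> ~S)) -> (P & (R <-> (Q nand R)))

~Q = ~T = F
~R = ~T = F
~S = ~F = T
~R -> ~S = F -> T = T
~Q nor (~R -> ~S) = F nor T = F
Q nand R = T nand T = F
R <-> (Q nand R) = T <-> F = F
P & (R <-> (Q nand R)) = T & F = F
(~Q nor (~R -> ~S)) -> (P & (R <-> (Q nand R))) = F -> F = T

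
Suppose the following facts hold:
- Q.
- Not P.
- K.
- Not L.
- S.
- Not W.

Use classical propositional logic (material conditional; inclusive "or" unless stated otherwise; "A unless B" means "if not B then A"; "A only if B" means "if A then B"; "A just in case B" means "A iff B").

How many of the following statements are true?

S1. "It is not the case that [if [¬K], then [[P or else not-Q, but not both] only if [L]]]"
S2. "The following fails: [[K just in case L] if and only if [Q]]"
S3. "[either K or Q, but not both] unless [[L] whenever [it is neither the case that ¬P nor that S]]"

2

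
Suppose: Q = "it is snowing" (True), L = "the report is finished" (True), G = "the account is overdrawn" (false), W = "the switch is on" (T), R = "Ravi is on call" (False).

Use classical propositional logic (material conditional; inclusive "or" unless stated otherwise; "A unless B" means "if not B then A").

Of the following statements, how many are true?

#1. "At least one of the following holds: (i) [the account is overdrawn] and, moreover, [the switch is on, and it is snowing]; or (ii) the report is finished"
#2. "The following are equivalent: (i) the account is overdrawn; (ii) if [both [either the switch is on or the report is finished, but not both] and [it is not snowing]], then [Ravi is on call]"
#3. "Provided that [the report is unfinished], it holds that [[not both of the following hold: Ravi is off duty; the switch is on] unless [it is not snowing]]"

2

#1: Formalization: (G & (W & Q)) | L

W & Q = T & T = T
G & (W & Q) = F & T = F
(G & (W & Q)) | L = F | T = T
So #1 is true.

#2: This is G <-> (((W xor L) & ~Q) -> R).

W xor L = T xor T = F
~Q = ~T = F
(W xor L) & ~Q = F & F = F
((W xor L) & ~Q) -> R = F -> F = T
G <-> (((W xor L) & ~Q) -> R) = F <-> T = F
Hence #2 is false.

#3: In symbols: ~L -> ((~R nand W) | ~Q)

~L = ~T = F
~R = ~F = T
~R nand W = T nand T = F
~Q = ~T = F
(~R nand W) | ~Q = F | F = F
~L -> ((~R nand W) | ~Q) = F -> F = T
Thus #3 is true.

Count: 2.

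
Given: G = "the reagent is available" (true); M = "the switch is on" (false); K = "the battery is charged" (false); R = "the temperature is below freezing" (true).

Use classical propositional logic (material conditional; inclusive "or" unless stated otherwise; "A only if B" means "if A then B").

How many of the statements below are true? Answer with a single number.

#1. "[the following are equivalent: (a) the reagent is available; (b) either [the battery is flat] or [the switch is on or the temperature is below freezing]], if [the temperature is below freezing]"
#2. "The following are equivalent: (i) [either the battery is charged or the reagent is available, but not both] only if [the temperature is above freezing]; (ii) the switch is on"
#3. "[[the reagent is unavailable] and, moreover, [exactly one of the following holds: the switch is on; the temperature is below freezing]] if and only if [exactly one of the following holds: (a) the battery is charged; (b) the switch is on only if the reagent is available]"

#1: In symbols: R -> (G iff (not K or (M or R)))

not K = not False = True
M or R = False or True = True
not K or (M or R) = True or True = True
G iff (not K or (M or R)) = True iff True = True
R -> (G iff (not K or (M or R))) = True -> True = True
So #1 is true.

#2: Formalization: ((K xor G) -> not R) iff M

K xor G = False xor True = True
not R = not True = False
(K xor G) -> not R = True -> False = False
((K xor G) -> not R) iff M = False iff False = True
Thus #2 is true.

#3: This is (not G and (M xor R)) iff (K xor (M -> G)).

not G = not True = False
M xor R = False xor True = True
not G and (M xor R) = False and True = False
M -> G = False -> True = True
K xor (M -> G) = False xor True = True
(not G and (M xor R)) iff (K xor (M -> G)) = False iff True = False
Thus #3 is false.

2 of the 3 statements are true (#1, #2).

2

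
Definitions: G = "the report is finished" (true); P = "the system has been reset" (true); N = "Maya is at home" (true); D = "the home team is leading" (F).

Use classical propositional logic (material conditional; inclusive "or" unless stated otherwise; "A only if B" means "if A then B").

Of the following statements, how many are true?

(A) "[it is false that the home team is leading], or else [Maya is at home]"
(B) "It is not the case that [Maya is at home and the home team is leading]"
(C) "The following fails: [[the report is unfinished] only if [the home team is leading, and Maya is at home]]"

2

(A): Parsed as ¬D ∨ N

¬D = ¬F = T
¬D ∨ N = T ∨ T = T
Thus (A) is true.

(B): This is ¬(N ∧ D).

N ∧ D = T ∧ F = F
¬(N ∧ D) = ¬F = T
Thus (B) is true.

(C): In symbols: ¬(¬G → (D ∧ N))

¬G = ¬T = F
D ∧ N = F ∧ T = F
¬G → (D ∧ N) = F → F = T
¬(¬G → (D ∧ N)) = ¬T = F
Hence (C) is false.

True statements: 2.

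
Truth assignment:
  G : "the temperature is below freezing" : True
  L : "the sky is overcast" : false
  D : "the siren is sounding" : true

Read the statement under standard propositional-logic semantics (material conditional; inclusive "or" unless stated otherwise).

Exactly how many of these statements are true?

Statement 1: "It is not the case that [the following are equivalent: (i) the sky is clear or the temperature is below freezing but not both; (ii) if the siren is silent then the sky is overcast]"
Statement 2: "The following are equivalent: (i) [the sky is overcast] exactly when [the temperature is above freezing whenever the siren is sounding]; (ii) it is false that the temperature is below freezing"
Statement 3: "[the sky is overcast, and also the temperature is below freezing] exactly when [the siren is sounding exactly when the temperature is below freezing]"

1

Statement 1: Formalization: ~((~L xor G) <-> (~D -> L))

~L = ~F = T
~L xor G = T xor T = F
~D = ~T = F
~D -> L = F -> F = T
(~L xor G) <-> (~D -> L) = F <-> T = F
~((~L xor G) <-> (~D -> L)) = ~F = T
Thus Statement 1 is true.

Statement 2: Formalization: (L <-> (D -> ~G)) <-> ~G

~G = ~T = F
D -> ~G = T -> F = F
L <-> (D -> ~G) = F <-> F = T
~G = ~T = F
(L <-> (D -> ~G)) <-> ~G = T <-> F = F
So Statement 2 is false.

Statement 3: This is (L & G) <-> (D <-> G).

L & G = F & T = F
D <-> G = T <-> T = T
(L & G) <-> (D <-> G) = F <-> T = F
So Statement 3 is false.

1 of the 3 statements is true.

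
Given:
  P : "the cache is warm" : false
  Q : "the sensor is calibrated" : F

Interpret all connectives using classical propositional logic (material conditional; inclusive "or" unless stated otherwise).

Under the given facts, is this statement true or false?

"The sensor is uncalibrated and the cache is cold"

True.

This is not Q and not P.

not Q = not False = True
not P = not False = True
not Q and not P = True and True = True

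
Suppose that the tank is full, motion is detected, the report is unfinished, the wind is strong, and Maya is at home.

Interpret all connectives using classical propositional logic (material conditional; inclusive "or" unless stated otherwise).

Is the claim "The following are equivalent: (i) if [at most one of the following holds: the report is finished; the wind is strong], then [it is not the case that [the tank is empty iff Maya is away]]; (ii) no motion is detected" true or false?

The statement is true.

Let R = "the report is finished" (F), S = "the wind is strong" (T), P = "the tank is full" (T), U = "Maya is at home" (T), Q = "motion is detected" (T).
This is ((R nand S) -> ~(~P <-> ~U)) <-> ~Q.

R nand S = F nand T = T
~P = ~T = F
~U = ~T = F
~P <-> ~U = F <-> F = T
~(~P <-> ~U) = ~T = F
(R nand S) -> ~(~P <-> ~U) = T -> F = F
~Q = ~T = F
((R nand S) -> ~(~P <-> ~U)) <-> ~Q = F <-> F = T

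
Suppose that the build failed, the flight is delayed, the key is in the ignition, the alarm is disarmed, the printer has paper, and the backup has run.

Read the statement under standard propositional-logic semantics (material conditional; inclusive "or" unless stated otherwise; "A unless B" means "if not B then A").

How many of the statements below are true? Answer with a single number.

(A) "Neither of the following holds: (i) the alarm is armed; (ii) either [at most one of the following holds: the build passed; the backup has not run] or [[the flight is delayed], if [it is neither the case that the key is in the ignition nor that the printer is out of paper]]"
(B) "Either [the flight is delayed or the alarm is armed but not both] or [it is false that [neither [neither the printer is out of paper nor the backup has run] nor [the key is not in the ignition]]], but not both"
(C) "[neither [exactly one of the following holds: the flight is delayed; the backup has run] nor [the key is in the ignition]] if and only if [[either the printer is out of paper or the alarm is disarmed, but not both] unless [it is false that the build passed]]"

1

Let S = "the alarm is armed" (False), P = "the build passed" (False), V = "the backup has run" (True), R = "the key is in the ignition" (True), U = "the printer has paper" (True), Q = "the flight is delayed" (True).

(A): This is S nor ((P nand not V) or ((R nor not U) -> Q)).

not V = not True = False
P nand not V = False nand False = True
not U = not True = False
R nor not U = True nor False = False
(R nor not U) -> Q = False -> True = True
(P nand not V) or ((R nor not U) -> Q) = True or True = True
S nor ((P nand not V) or ((R nor not U) -> Q)) = False nor True = False
Hence (A) is false.

(B): Formalization: (Q xor S) xor not ((not U nor V) nor not R)

Q xor S = True xor False = True
not U = not True = False
not U nor V = False nor True = False
not R = not True = False
(not U nor V) nor not R = False nor False = True
not ((not U nor V) nor not R) = not True = False
(Q xor S) xor not ((not U nor V) nor not R) = True xor False = True
Hence (B) is true.

(C): Formalization: ((Q xor V) nor R) iff ((not U xor not S) or not P)

Q xor V = True xor True = False
(Q xor V) nor R = False nor True = False
not U = not True = False
not S = not False = True
not U xor not S = False xor True = True
not P = not False = True
(not U xor not S) or not P = True or True = True
((Q xor V) nor R) iff ((not U xor not S) or not P) = False iff True = False
Hence (C) is false.

True statements: 1 ((B)).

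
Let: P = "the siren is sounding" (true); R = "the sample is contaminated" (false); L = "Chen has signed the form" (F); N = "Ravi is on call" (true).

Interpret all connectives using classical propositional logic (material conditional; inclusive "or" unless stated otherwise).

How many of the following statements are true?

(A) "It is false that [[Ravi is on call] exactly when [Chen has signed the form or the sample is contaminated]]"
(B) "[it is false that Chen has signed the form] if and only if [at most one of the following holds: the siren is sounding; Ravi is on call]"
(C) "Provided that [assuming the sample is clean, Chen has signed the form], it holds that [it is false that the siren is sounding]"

2

(A): This is ~(N <-> (L | R)).

L | R = F | F = F
N <-> (L | R) = T <-> F = F
~(N <-> (L | R)) = ~F = T
Hence (A) is true.

(B): Parsed as ~L <-> (P nand N)

~L = ~F = T
P nand N = T nand T = F
~L <-> (P nand N) = T <-> F = F
Thus (B) is false.

(C): Parsed as (~R -> L) -> ~P

~R = ~F = T
~R -> L = T -> F = F
~P = ~T = F
(~R -> L) -> ~P = F -> F = T
Hence (C) is true.

2 of the 3 statements are true.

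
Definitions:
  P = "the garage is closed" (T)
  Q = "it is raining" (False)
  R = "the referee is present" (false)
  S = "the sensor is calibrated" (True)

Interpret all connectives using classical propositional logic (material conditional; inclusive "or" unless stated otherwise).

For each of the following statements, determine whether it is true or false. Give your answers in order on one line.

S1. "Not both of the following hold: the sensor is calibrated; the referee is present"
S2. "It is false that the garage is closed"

S1: Parsed as S nand R

S nand R = T nand F = T
Thus S1 is true.

S2: In symbols: ~P

~P = ~T = F
Hence S2 is false.

S1 true / S2 false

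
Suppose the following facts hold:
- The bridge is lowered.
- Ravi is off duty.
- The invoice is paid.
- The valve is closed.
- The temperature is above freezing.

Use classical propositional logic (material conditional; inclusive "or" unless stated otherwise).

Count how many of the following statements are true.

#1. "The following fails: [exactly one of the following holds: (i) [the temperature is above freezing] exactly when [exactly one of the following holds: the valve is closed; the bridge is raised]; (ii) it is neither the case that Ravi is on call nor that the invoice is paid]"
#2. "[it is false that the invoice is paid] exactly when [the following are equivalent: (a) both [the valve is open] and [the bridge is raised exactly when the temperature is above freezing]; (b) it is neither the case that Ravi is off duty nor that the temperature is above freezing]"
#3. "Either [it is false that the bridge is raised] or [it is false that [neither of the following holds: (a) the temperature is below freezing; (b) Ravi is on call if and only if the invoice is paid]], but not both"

1

Let R = "the temperature is below freezing" (F), L = "the valve is open" (F), P = "the bridge is raised" (F), H = "Ravi is on call" (F), G = "the invoice is paid" (T).

#1: Formalization: ¬((¬R ↔ (¬L ⊕ P)) ⊕ (H ↓ G))

¬R = ¬F = T
¬L = ¬F = T
¬L ⊕ P = T ⊕ F = T
¬R ↔ (¬L ⊕ P) = T ↔ T = T
H ↓ G = F ↓ T = F
(¬R ↔ (¬L ⊕ P)) ⊕ (H ↓ G) = T ⊕ F = T
¬((¬R ↔ (¬L ⊕ P)) ⊕ (H ↓ G)) = ¬T = F
Thus #1 is false.

#2: This is ¬G ↔ ((L ∧ (P ↔ ¬R)) ↔ (¬H ↓ ¬R)).

¬G = ¬T = F
¬R = ¬F = T
P ↔ ¬R = F ↔ T = F
L ∧ (P ↔ ¬R) = F ∧ F = F
¬H = ¬F = T
¬R = ¬F = T
¬H ↓ ¬R = T ↓ T = F
(L ∧ (P ↔ ¬R)) ↔ (¬H ↓ ¬R) = F ↔ F = T
¬G ↔ ((L ∧ (P ↔ ¬R)) ↔ (¬H ↓ ¬R)) = F ↔ T = F
Thus #2 is false.

#3: In symbols: ¬P ⊕ ¬(R ↓ (H ↔ G))

¬P = ¬F = T
H ↔ G = F ↔ T = F
R ↓ (H ↔ G) = F ↓ F = T
¬(R ↓ (H ↔ G)) = ¬T = F
¬P ⊕ ¬(R ↓ (H ↔ G)) = T ⊕ F = T
Hence #3 is true.

True statements: 1 (#3).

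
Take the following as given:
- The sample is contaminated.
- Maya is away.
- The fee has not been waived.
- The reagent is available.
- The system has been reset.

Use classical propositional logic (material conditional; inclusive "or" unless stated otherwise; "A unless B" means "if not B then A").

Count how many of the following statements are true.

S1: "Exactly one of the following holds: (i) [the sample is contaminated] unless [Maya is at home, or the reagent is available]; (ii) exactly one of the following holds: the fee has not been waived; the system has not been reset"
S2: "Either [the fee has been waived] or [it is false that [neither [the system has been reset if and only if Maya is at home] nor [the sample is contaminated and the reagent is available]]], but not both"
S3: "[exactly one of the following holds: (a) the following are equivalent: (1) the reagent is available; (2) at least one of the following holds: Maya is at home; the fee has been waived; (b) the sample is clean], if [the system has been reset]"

1

Let P = "the sample is contaminated" (T), Q = "Maya is at home" (F), S = "the reagent is available" (T), R = "the fee has been waived" (F), U = "the system has been reset" (T).

S1: Formalization: (P | (Q | S)) xor (~R xor ~U)

Q | S = F | T = T
P | (Q | S) = T | T = T
~R = ~F = T
~U = ~T = F
~R xor ~U = T xor F = T
(P | (Q | S)) xor (~R xor ~U) = T xor T = F
Thus S1 is false.

S2: This is R xor ~((U <-> Q) nor (P & S)).

U <-> Q = T <-> F = F
P & S = T & T = T
(U <-> Q) nor (P & S) = F nor T = F
~((U <-> Q) nor (P & S)) = ~F = T
R xor ~((U <-> Q) nor (P & S)) = F xor T = T
Thus S2 is true.

S3: Parsed as U -> ((S <-> (Q | R)) xor ~P)

Q | R = F | F = F
S <-> (Q | R) = T <-> F = F
~P = ~T = F
(S <-> (Q | R)) xor ~P = F xor F = F
U -> ((S <-> (Q | R)) xor ~P) = T -> F = F
Thus S3 is false.

1 of the 3 statements is true.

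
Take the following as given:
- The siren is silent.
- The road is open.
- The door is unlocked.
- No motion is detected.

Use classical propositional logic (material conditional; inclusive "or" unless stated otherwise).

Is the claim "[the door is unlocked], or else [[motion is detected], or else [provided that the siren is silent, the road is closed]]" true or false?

True

Let R = "the door is locked" (F), S = "motion is detected" (F), P = "the siren is sounding" (F), Q = "the road is closed" (F).
Parsed as ~R | (S | (~P -> Q))

~R = ~F = T
~P = ~F = T
~P -> Q = T -> F = F
S | (~P -> Q) = F | F = F
~R | (S | (~P -> Q)) = T | F = T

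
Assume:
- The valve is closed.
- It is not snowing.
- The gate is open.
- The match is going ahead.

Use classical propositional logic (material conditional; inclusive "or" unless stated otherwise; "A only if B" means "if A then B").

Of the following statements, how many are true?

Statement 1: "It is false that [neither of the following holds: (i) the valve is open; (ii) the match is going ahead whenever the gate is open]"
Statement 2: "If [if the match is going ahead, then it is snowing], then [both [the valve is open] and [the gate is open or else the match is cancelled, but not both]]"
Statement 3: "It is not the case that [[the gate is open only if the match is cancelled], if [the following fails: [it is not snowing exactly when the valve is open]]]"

3

Let P = "the valve is open" (F), R = "the gate is open" (T), S = "the match is cancelled" (F), Q = "it is snowing" (F).

Statement 1: This is ¬(P ↓ (R → ¬S)).

¬S = ¬F = T
R → ¬S = T → T = T
P ↓ (R → ¬S) = F ↓ T = F
¬(P ↓ (R → ¬S)) = ¬F = T
Hence Statement 1 is true.

Statement 2: Formalization: (¬S → Q) → (P ∧ (R ⊕ S))

¬S = ¬F = T
¬S → Q = T → F = F
R ⊕ S = T ⊕ F = T
P ∧ (R ⊕ S) = F ∧ T = F
(¬S → Q) → (P ∧ (R ⊕ S)) = F → F = T
Hence Statement 2 is true.

Statement 3: Formalization: ¬(¬(¬Q ↔ P) → (R → S))

¬Q = ¬F = T
¬Q ↔ P = T ↔ F = F
¬(¬Q ↔ P) = ¬F = T
R → S = T → F = F
¬(¬Q ↔ P) → (R → S) = T → F = F
¬(¬(¬Q ↔ P) → (R → S)) = ¬F = T
Thus Statement 3 is true.

Count: 3.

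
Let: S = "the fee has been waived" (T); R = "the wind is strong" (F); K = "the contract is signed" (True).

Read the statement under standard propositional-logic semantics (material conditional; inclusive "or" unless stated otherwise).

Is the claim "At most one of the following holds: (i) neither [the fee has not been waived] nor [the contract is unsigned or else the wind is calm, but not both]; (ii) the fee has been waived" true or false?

True.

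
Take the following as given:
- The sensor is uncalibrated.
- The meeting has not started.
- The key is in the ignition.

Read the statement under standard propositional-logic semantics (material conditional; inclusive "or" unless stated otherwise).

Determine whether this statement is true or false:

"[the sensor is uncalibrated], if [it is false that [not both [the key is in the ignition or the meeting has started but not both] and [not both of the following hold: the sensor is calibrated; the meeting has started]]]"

The statement is true.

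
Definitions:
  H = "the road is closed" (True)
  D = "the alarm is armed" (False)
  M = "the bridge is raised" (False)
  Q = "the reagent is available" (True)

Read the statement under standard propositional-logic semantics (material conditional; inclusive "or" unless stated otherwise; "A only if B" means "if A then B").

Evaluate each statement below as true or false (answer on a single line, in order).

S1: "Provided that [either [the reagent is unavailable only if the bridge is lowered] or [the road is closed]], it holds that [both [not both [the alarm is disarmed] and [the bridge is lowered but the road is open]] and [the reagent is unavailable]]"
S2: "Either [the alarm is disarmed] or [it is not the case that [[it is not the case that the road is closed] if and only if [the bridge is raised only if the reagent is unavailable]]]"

S1 false / S2 true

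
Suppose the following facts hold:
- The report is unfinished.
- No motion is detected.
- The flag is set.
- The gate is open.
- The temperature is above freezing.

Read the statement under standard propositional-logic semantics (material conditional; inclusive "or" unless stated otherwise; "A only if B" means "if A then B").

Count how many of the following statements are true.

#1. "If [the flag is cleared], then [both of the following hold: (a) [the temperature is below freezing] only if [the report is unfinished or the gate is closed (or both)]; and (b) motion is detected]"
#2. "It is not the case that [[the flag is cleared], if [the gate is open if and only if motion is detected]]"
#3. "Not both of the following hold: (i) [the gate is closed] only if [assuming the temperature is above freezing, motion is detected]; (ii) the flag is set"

Let P = "the flag is set" (T), N = "the temperature is below freezing" (F), W = "the report is finished" (F), U = "the gate is open" (T), D = "motion is detected" (F).

#1: Formalization: ¬P → ((N → (¬W ∨ ¬U)) ∧ D)

¬P = ¬T = F
¬W = ¬F = T
¬U = ¬T = F
¬W ∨ ¬U = T ∨ F = T
N → (¬W ∨ ¬U) = F → T = T
(N → (¬W ∨ ¬U)) ∧ D = T ∧ F = F
¬P → ((N → (¬W ∨ ¬U)) ∧ D) = F → F = T
So #1 is true.

#2: Parsed as ¬((U ↔ D) → ¬P)

U ↔ D = T ↔ F = F
¬P = ¬T = F
(U ↔ D) → ¬P = F → F = T
¬((U ↔ D) → ¬P) = ¬T = F
So #2 is false.

#3: Parsed as (¬U → (¬N → D)) ↑ P

¬U = ¬T = F
¬N = ¬F = T
¬N → D = T → F = F
¬U → (¬N → D) = F → F = T
(¬U → (¬N → D)) ↑ P = T ↑ T = F
Hence #3 is false.

1 of the 3 statements is true.

1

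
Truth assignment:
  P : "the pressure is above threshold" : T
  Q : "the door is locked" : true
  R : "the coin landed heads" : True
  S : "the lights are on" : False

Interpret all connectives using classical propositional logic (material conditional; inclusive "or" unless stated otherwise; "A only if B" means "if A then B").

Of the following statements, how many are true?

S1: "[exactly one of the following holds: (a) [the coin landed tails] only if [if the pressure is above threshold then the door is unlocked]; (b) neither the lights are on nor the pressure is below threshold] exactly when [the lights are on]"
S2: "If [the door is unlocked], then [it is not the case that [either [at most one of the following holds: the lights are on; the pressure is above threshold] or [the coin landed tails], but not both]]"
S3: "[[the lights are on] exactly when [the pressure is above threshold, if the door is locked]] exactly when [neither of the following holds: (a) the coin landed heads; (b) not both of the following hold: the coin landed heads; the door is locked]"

3

S1: This is ((not R -> (P -> not Q)) xor (S nor not P)) iff S.

not R = not True = False
not Q = not True = False
P -> not Q = True -> False = False
not R -> (P -> not Q) = False -> False = True
not P = not True = False
S nor not P = False nor False = True
(not R -> (P -> not Q)) xor (S nor not P) = True xor True = False
((not R -> (P -> not Q)) xor (S nor not P)) iff S = False iff False = True
Hence S1 is true.

S2: In symbols: not Q -> not ((S nand P) xor not R)

not Q = not True = False
S nand P = False nand True = True
not R = not True = False
(S nand P) xor not R = True xor False = True
not ((S nand P) xor not R) = not True = False
not Q -> not ((S nand P) xor not R) = False -> False = True
Hence S2 is true.

S3: This is (S iff (Q -> P)) iff (R nor (R nand Q)).

Q -> P = True -> True = True
S iff (Q -> P) = False iff True = False
R nand Q = True nand True = False
R nor (R nand Q) = True nor False = False
(S iff (Q -> P)) iff (R nor (R nand Q)) = False iff False = True
So S3 is true.

True statements: 3 (S1, S2, S3).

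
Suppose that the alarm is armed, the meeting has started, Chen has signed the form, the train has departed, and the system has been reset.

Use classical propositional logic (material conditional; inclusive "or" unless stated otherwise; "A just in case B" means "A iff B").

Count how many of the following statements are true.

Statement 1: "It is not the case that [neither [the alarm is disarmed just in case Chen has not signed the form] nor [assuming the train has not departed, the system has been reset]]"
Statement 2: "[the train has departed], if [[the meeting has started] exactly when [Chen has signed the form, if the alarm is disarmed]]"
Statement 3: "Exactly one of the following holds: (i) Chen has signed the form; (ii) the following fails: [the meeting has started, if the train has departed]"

3

Let P = "the alarm is armed" (T), R = "Chen has signed the form" (T), S = "the train has departed" (T), U = "the system has been reset" (T), Q = "the meeting has started" (T).

Statement 1: Formalization: ¬((¬P ↔ ¬R) ↓ (¬S → U))

¬P = ¬T = F
¬R = ¬T = F
¬P ↔ ¬R = F ↔ F = T
¬S = ¬T = F
¬S → U = F → T = T
(¬P ↔ ¬R) ↓ (¬S → U) = T ↓ T = F
¬((¬P ↔ ¬R) ↓ (¬S → U)) = ¬F = T
Hence Statement 1 is true.

Statement 2: In symbols: (Q ↔ (¬P → R)) → S

¬P = ¬T = F
¬P → R = F → T = T
Q ↔ (¬P → R) = T ↔ T = T
(Q ↔ (¬P → R)) → S = T → T = T
Hence Statement 2 is true.

Statement 3: Parsed as R ⊕ ¬(S → Q)

S → Q = T → T = T
¬(S → Q) = ¬T = F
R ⊕ ¬(S → Q) = T ⊕ F = T
So Statement 3 is true.

Count: 3.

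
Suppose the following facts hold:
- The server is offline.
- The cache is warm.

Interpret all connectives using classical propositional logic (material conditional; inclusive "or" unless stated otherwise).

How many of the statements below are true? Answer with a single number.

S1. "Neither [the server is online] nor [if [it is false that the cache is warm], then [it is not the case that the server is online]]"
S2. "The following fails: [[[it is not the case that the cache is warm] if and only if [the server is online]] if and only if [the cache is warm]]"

0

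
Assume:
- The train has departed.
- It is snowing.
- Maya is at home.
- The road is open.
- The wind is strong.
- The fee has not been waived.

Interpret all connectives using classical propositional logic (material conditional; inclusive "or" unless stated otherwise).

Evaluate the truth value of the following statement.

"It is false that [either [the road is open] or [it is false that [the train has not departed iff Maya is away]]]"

false

Let S = "the road is closed" (False), P = "the train has departed" (True), R = "Maya is at home" (True).
Parsed as not (not S or not (not P iff not R))

not S = not False = True
not P = not True = False
not R = not True = False
not P iff not R = False iff False = True
not (not P iff not R) = not True = False
not S or not (not P iff not R) = True or False = True
not (not S or not (not P iff not R)) = not True = False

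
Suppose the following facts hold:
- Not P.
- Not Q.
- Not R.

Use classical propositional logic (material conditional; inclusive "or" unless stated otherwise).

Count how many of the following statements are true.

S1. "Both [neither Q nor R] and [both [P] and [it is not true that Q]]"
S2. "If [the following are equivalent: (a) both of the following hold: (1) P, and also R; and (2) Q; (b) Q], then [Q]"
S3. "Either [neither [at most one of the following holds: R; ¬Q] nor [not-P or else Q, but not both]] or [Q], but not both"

S1: Parsed as (Q ↓ R) ∧ (P ∧ ¬Q)

Q ↓ R = F ↓ F = T
¬Q = ¬F = T
P ∧ ¬Q = F ∧ T = F
(Q ↓ R) ∧ (P ∧ ¬Q) = T ∧ F = F
Hence S1 is false.

S2: Formalization: (((P ∧ R) ∧ Q) ↔ Q) → Q

P ∧ R = F ∧ F = F
(P ∧ R) ∧ Q = F ∧ F = F
((P ∧ R) ∧ Q) ↔ Q = F ↔ F = T
(((P ∧ R) ∧ Q) ↔ Q) → Q = T → F = F
So S2 is false.

S3: This is ((R ↑ ¬Q) ↓ (¬P ⊕ Q)) ⊕ Q.

¬Q = ¬F = T
R ↑ ¬Q = F ↑ T = T
¬P = ¬F = T
¬P ⊕ Q = T ⊕ F = T
(R ↑ ¬Q) ↓ (¬P ⊕ Q) = T ↓ T = F
((R ↑ ¬Q) ↓ (¬P ⊕ Q)) ⊕ Q = F ⊕ F = F
Hence S3 is false.

Count: 0.

0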